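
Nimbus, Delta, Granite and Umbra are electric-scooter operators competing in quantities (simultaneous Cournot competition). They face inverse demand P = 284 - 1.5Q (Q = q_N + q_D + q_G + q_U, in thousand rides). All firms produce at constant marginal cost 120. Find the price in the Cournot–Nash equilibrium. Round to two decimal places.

152.80

Each firm earns π_i = (284 - 1.5Q)q_i - 120q_i.
First-order condition (treating rivals' output as given): 164 - 3q_i - (3/2)·Σ_{j≠i} q_j = 0.
With identical firms every q_j equals q_i, so Σ_{j≠i} q_j = 3q_i and 164 = (15/2)q_i, giving q_i = 328/15.
Total output Q = 1312/15, so price P = 284 - (3/2)·(1312/15) = 764/5.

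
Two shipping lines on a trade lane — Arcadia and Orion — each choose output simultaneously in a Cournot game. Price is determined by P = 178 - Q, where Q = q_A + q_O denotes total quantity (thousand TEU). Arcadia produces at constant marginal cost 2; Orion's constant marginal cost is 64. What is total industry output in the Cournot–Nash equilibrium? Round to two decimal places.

Arcadia's profit: π_A = (178 - Q)q_A - (2q_A). Setting ∂π_A/∂q_A = 0: 176 - 2q_A - (q_O) = 0.
Orion's first-order condition: 114 - 2q_O - (q_A) = 0.
Best responses: q_A = (176 - q_O)/2, q_O = (114 - q_A)/2.
Solving the pair: q_A = 238/3, q_O = 52/3.
Total output Q = 238/3 + 52/3 = 290/3.

96.67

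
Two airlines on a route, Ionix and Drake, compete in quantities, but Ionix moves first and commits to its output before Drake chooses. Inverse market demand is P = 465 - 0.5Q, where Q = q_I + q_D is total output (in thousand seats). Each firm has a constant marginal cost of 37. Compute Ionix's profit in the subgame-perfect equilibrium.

45796

Solve by backward induction. Given q_I, the follower Drake maximises π_D = (465 - (1/2)q_I - (1/2)q_D)q_D - 37q_D.
Setting the follower's marginal profit to zero, 428 - (1/2)q_I - q_D = 0, i.e. q_D = (428 - (1/2)q_I).
Ionix substitutes q_D(q_I) into its own profit: π_I = q_I(465 - (1/2)q_I - (428 - (1/2)q_I)/2) - 37q_I = (251 - (1/4)q_I)q_I - 37q_I.
The leader's first-order condition 214 - (1/2)q_I = 0 yields q_I = 428.
Then q_D = (428 - (1/2)·428) = 214.
Price P = 465 - (1/2)·642 = 144.
Ionix's profit: (144 - 37)·428 = 45796.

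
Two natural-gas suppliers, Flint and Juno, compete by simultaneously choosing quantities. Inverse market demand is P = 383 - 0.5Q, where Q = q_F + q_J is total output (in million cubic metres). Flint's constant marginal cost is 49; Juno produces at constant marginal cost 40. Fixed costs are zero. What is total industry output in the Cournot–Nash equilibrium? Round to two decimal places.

Flint's profit: π_F = (383 - 0.5Q)q_F - (49q_F). Setting ∂π_F/∂q_F = 0: 334 - q_F - (1/2)(q_J) = 0.
Juno's first-order condition: 343 - q_J - (1/2)(q_F) = 0.
Best responses: q_F = (334 - (1/2)q_J), q_J = (343 - (1/2)q_F).
Substituting one into the other gives q_F = 650/3 and q_J = 704/3.
Total output Q = 650/3 + 704/3 = 1354/3.

451.33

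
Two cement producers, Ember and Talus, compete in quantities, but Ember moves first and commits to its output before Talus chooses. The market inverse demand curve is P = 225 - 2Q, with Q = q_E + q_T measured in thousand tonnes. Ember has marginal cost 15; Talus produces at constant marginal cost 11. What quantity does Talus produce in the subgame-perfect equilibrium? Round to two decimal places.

Solve by backward induction. Given q_E, the follower Talus maximises π_T = (225 - 2q_E - 2q_T)q_T - 11q_T.
Follower FOC: 214 - 2q_E - 4q_T = 0, so q_T(q_E) = (214 - 2q_E)/4.
The leader anticipates this reaction. Substituting into P = 225 - 2Q gives P = 118 - q_E, so π_E = (118 - q_E)q_E - 15q_E.
Leader FOC: 103 - 2q_E = 0, so q_E = 103/2.
Then q_T = (214 - 2·(103/2))/4 = 111/4.

27.75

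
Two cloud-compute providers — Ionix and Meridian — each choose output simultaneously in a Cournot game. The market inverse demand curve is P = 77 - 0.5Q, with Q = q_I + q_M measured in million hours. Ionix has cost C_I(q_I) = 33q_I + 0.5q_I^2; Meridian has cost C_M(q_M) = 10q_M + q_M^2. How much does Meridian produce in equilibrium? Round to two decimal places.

Ionix's profit: π_I = (77 - 0.5Q)q_I - (33q_I + (1/2)q_I²). Setting ∂π_I/∂q_I = 0: 44 - 2q_I - (1/2)(q_M) = 0.
Meridian's first-order condition: 67 - 3q_M - (1/2)(q_I) = 0.
So q_I = (44 - (1/2)q_M)/2 and q_M = (67 - (1/2)q_I)/3.
Solving the pair: q_I = 394/23, q_M = 448/23.

19.48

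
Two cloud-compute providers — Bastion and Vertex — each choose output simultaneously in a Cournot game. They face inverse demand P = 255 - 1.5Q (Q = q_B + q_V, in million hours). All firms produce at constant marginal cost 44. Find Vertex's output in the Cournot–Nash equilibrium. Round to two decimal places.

Each firm earns π_i = (255 - 1.5Q)q_i - 44q_i.
Setting ∂π_i/∂q_i = 0 with rivals' quantities fixed: 211 - 3q_i - (3/2)q_j = 0.
By symmetry each firm produces the same amount; substituting q_j = q_i yields q_i = 211/(9/2) = 422/9.

46.89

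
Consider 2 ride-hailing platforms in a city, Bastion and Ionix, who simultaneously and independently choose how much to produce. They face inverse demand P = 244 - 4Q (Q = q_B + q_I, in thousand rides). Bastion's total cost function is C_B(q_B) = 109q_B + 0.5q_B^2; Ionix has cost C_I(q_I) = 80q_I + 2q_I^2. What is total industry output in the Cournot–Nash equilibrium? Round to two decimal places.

20.65

Bastion's profit: π_B = (244 - 4Q)q_B - (109q_B + (1/2)q_B²). Setting ∂π_B/∂q_B = 0: 135 - 9q_B - 4(q_I) = 0.
Ionix's profit: π_I = (244 - 4Q)q_I - (80q_I + 2q_I²). Setting ∂π_I/∂q_I = 0: 164 - 12q_I - 4(q_B) = 0.
So q_B = (135 - 4q_I)/9 and q_I = (164 - 4q_B)/12.
Substituting one into the other gives q_B = 241/23 and q_I = 234/23.
Total output Q = 241/23 + 234/23 = 475/23.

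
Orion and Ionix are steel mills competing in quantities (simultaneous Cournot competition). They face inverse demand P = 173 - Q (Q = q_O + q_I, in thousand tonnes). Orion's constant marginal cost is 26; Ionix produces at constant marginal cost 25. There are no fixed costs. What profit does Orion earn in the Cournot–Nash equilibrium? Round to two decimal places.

2368.44

Orion's profit: π_O = (173 - Q)q_O - (26q_O). Setting ∂π_O/∂q_O = 0: 147 - 2q_O - (q_I) = 0.
Ionix's profit: π_I = (173 - Q)q_I - (25q_I). Setting ∂π_I/∂q_I = 0: 148 - 2q_I - (q_O) = 0.
Best responses: q_O = (147 - q_I)/2, q_I = (148 - q_O)/2.
Solving the pair: q_O = 146/3, q_I = 149/3.
Price P = 173 - 295/3 = 224/3.
Orion's profit: (224/3 - 26)·(146/3) = 2368.4444.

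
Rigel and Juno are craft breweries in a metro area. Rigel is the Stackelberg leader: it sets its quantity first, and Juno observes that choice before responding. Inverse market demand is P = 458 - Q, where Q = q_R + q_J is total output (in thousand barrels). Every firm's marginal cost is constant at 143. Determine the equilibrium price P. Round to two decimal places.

221.75

The follower Juno best-responds to any q_R: π_J = (458 - Q)q_J - 143q_J.
Setting the follower's marginal profit to zero, 315 - q_R - 2q_J = 0, i.e. q_J = (315 - q_R)/2.
Rigel substitutes q_J(q_R) into its own profit: π_R = q_R(458 - q_R - (315 - q_R)/2) - 143q_R = (601/2 - (1/2)q_R)q_R - 143q_R.
Leader FOC: 315/2 - q_R = 0, so q_R = 315/2.
Then q_J = (315 - 315/2)/2 = 315/4.
Total output Q = 945/4, so price P = 458 - 945/4 = 887/4.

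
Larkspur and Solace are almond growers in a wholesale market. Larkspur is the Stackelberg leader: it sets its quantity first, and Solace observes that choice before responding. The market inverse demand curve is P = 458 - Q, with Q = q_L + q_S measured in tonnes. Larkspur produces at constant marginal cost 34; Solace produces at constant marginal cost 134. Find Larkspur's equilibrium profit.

34322

The follower Solace best-responds to any q_L: π_S = (458 - Q)q_S - 134q_S.
Setting the follower's marginal profit to zero, 324 - q_L - 2q_S = 0, i.e. q_S = (324 - q_L)/2.
The leader anticipates this reaction. Substituting into P = 458 - Q gives P = 296 - (1/2)q_L, so π_L = (296 - (1/2)q_L)q_L - 34q_L.
The leader's first-order condition 262 - q_L = 0 yields q_L = 262.
Then q_S = (324 - 262)/2 = 31.
Price P = 458 - 293 = 165.
Larkspur's profit: (165 - 34)·262 = 34322.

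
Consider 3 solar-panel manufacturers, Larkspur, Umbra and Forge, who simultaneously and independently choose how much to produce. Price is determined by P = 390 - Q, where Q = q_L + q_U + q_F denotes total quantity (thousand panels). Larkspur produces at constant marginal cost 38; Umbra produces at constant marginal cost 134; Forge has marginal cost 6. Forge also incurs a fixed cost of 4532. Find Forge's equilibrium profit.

13964

Larkspur's profit: π_L = (390 - Q)q_L - (38q_L). Setting ∂π_L/∂q_L = 0: 352 - 2q_L - (q_U + q_F) = 0.
Umbra's profit: π_U = (390 - Q)q_U - (134q_U). Setting ∂π_U/∂q_U = 0: 256 - 2q_U - (q_L + q_F) = 0.
Forge's profit: π_F = (390 - Q)q_F - (6q_F). Setting ∂π_F/∂q_F = 0: 384 - 2q_F - (q_L + q_U) = 0.
Summing all 3 equations gives 992 − 4Q = 0, hence Q = 248.
Back-substituting: q_L = (352 − 248) = 104, q_U = (256 − 248) = 8, q_F = (384 − 248) = 136.
Price P = 390 - 248 = 142.
Forge's profit: (142 - 6)·136 - 4532 = 13964.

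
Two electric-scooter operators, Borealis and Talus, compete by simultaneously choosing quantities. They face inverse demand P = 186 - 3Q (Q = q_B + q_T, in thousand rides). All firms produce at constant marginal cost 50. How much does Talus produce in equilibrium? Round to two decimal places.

Each firm earns π_i = (186 - 3Q)q_i - 50q_i.
First-order condition (treating rivals' output as given): 136 - 6q_i - 3q_j = 0.
With identical firms every q_j equals q_i, so q_j = q_i and 136 = 9q_i, giving q_i = 136/9.

15.11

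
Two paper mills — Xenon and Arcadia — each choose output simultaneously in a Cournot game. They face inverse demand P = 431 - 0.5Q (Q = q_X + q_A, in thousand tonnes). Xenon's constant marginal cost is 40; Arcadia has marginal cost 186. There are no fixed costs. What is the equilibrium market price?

219

Xenon's profit: π_X = (431 - 0.5Q)q_X - (40q_X). Setting ∂π_X/∂q_X = 0: 391 - q_X - (1/2)(q_A) = 0.
Arcadia's first-order condition: 245 - q_A - (1/2)(q_X) = 0.
Rearranging gives the reaction functions q_X = (391 - (1/2)q_A) and q_A = (245 - (1/2)q_X).
Solving the pair: q_X = 358, q_A = 66.
Total output Q = 424, so price P = 431 - (1/2)·424 = 219.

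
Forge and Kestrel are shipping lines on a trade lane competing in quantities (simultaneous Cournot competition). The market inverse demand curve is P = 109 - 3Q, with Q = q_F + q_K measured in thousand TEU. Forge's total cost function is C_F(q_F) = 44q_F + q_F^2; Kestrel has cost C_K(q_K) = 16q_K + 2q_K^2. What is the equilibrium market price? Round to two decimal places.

Forge's profit: π_F = (109 - 3Q)q_F - (44q_F + q_F²). Setting ∂π_F/∂q_F = 0: 65 - 8q_F - 3(q_K) = 0.
Kestrel's first-order condition: 93 - 10q_K - 3(q_F) = 0.
Best responses: q_F = (65 - 3q_K)/8, q_K = (93 - 3q_F)/10.
Solving the pair: q_F = 371/71, q_K = 549/71.
Total output Q = 920/71, so price P = 109 - 3·(920/71) = 70.1268.

70.13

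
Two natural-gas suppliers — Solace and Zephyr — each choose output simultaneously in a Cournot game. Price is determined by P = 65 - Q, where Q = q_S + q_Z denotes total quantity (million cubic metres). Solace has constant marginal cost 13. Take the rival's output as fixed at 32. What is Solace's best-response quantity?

With the rival's output fixed at 32, Solace's profit is π_S = (65 - 32 - q_S)q_S - (13q_S) = (33 - q_S)q_S - (13q_S).
∂π_S/∂q_S = 20 - 2q_S = 0, so q_S = 10.

10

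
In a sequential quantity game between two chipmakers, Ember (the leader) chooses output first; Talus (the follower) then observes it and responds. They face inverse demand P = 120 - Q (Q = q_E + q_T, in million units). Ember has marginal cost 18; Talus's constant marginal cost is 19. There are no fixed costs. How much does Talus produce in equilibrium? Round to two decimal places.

Solve by backward induction. Given q_E, the follower Talus maximises π_T = (120 - q_E - q_T)q_T - 19q_T.
Setting the follower's marginal profit to zero, 101 - q_E - 2q_T = 0, i.e. q_T = (101 - q_E)/2.
Ember substitutes q_T(q_E) into its own profit: π_E = q_E(120 - q_E - (101 - q_E)/2) - 18q_E = (139/2 - (1/2)q_E)q_E - 18q_E.
The leader's first-order condition 103/2 - q_E = 0 yields q_E = 103/2.
Then q_T = (101 - 103/2)/2 = 99/4.

24.75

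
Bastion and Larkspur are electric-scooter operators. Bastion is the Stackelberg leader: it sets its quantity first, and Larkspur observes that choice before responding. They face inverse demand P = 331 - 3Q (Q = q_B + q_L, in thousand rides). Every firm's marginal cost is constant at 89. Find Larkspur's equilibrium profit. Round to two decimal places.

The follower Larkspur best-responds to any q_B: π_L = (331 - 3Q)q_L - 89q_L.
Follower FOC: 242 - 3q_B - 6q_L = 0, so q_L(q_B) = (242 - 3q_B)/6.
The leader anticipates this reaction. Substituting into P = 331 - 3Q gives P = 210 - (3/2)q_B, so π_B = (210 - (3/2)q_B)q_B - 89q_B.
Leader FOC: 121 - 3q_B = 0, so q_B = 121/3.
Then q_L = (242 - 3·(121/3))/6 = 121/6.
Price P = 331 - 3·(121/2) = 299/2.
Larkspur's profit: (299/2 - 89)·(121/6) = 1220.0833.

1220.08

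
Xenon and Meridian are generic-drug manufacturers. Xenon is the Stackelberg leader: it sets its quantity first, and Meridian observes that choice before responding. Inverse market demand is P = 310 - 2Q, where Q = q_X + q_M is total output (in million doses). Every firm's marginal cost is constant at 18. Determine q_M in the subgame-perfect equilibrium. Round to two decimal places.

36.50

The follower Meridian best-responds to any q_X: π_M = (310 - 2Q)q_M - 18q_M.
Setting the follower's marginal profit to zero, 292 - 2q_X - 4q_M = 0, i.e. q_M = (292 - 2q_X)/4.
Xenon substitutes q_M(q_X) into its own profit: π_X = q_X(310 - 2q_X - (292 - 2q_X)/2) - 18q_X = (164 - q_X)q_X - 18q_X.
Maximising: ∂π_X/∂q_X = 146 - 2q_X = 0, giving q_X = 73.
Then q_M = (292 - 2·73)/4 = 73/2.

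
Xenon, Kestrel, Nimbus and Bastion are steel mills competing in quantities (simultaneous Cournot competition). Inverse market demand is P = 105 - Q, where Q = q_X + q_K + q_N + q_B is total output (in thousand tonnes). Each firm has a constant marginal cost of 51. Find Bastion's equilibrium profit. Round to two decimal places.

116.64

Each firm earns π_i = (105 - Q)q_i - 51q_i.
First-order condition (treating rivals' output as given): 54 - 2q_i - Σ_{j≠i} q_j = 0.
With identical firms every q_j equals q_i, so Σ_{j≠i} q_j = 3q_i and 54 = 5q_i, giving q_i = 54/5.
Price P = 105 - 216/5 = 309/5.
Bastion's profit: (309/5 - 51)·(54/5) = 116.6400.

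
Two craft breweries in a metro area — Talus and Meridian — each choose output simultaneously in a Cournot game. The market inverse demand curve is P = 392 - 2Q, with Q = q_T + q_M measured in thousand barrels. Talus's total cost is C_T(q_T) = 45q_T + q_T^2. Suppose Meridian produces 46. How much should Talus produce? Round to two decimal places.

42.50

With the rival's output fixed at 46, Talus's profit is π_T = (392 - 2·46 - 2q_T)q_T - (45q_T + q_T²) = (300 - 2q_T)q_T - (45q_T + q_T²).
∂π_T/∂q_T = 255 - 6q_T = 0, so q_T = 85/2.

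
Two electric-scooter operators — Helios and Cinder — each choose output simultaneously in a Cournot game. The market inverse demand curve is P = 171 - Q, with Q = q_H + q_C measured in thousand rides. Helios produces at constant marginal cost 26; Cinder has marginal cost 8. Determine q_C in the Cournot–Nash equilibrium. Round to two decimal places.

60.33

Helios's profit: π_H = (171 - Q)q_H - (26q_H). Setting ∂π_H/∂q_H = 0: 145 - 2q_H - (q_C) = 0.
Cinder's first-order condition: 163 - 2q_C - (q_H) = 0.
Best responses: q_H = (145 - q_C)/2, q_C = (163 - q_H)/2.
Substituting one into the other gives q_H = 127/3 and q_C = 181/3.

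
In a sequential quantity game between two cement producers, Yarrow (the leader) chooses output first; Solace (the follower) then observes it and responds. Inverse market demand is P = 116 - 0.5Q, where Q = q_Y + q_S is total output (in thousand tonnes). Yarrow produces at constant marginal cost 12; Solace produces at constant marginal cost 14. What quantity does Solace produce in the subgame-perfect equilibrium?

49

Solve by backward induction. Given q_Y, the follower Solace maximises π_S = (116 - (1/2)q_Y - (1/2)q_S)q_S - 14q_S.
∂π_S/∂q_S = 102 - (1/2)q_Y - q_S = 0 gives the reaction function q_S = (102 - (1/2)q_Y).
Yarrow substitutes q_S(q_Y) into its own profit: π_Y = q_Y(116 - (1/2)q_Y - (102 - (1/2)q_Y)/2) - 12q_Y = (65 - (1/4)q_Y)q_Y - 12q_Y.
The leader's first-order condition 53 - (1/2)q_Y = 0 yields q_Y = 106.
Then q_S = (102 - (1/2)·106) = 49.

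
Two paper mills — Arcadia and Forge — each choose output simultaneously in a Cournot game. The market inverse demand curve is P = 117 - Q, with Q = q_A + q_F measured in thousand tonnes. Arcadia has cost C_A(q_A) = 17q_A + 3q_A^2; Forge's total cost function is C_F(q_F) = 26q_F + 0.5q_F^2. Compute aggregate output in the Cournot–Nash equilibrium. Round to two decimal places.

Arcadia's profit: π_A = (117 - Q)q_A - (17q_A + 3q_A²). Setting ∂π_A/∂q_A = 0: 100 - 8q_A - (q_F) = 0.
Forge's profit: π_F = (117 - Q)q_F - (26q_F + (1/2)q_F²). Setting ∂π_F/∂q_F = 0: 91 - 3q_F - (q_A) = 0.
Rearranging gives the reaction functions q_A = (100 - q_F)/8 and q_F = (91 - q_A)/3.
Solving the pair: q_A = 209/23, q_F = 628/23.
Total output Q = 209/23 + 628/23 = 837/23.

36.39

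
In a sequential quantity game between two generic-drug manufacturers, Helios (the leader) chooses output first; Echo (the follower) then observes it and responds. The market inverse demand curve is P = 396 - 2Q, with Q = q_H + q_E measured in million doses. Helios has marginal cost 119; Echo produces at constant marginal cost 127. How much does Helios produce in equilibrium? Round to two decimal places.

71.25

The follower Echo best-responds to any q_H: π_E = (396 - 2Q)q_E - 127q_E.
Follower FOC: 269 - 2q_H - 4q_E = 0, so q_E(q_H) = (269 - 2q_H)/4.
The leader anticipates this reaction. Substituting into P = 396 - 2Q gives P = 523/2 - q_H, so π_H = (523/2 - q_H)q_H - 119q_H.
Leader FOC: 285/2 - 2q_H = 0, so q_H = 285/4.
Then q_E = (269 - 2·(285/4))/4 = 253/8.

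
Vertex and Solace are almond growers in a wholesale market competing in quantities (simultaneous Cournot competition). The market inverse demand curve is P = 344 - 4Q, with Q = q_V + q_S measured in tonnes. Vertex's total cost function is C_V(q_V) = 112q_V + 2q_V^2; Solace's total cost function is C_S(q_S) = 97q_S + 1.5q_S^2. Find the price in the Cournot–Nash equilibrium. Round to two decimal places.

219.86

Vertex's profit: π_V = (344 - 4Q)q_V - (112q_V + 2q_V²). Setting ∂π_V/∂q_V = 0: 232 - 12q_V - 4(q_S) = 0.
Solace's first-order condition: 247 - 11q_S - 4(q_V) = 0.
Rearranging gives the reaction functions q_V = (232 - 4q_S)/12 and q_S = (247 - 4q_V)/11.
Solving the pair: q_V = 391/29, q_S = 509/29.
Total output Q = 900/29, so price P = 344 - 4·(900/29) = 219.8621.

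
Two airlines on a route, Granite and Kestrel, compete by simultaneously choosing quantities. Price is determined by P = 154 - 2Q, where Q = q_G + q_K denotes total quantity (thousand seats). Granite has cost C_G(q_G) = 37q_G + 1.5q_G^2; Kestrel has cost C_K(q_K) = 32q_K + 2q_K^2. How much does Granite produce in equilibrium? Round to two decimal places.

13.31

Granite's profit: π_G = (154 - 2Q)q_G - (37q_G + (3/2)q_G²). Setting ∂π_G/∂q_G = 0: 117 - 7q_G - 2(q_K) = 0.
Kestrel's profit: π_K = (154 - 2Q)q_K - (32q_K + 2q_K²). Setting ∂π_K/∂q_K = 0: 122 - 8q_K - 2(q_G) = 0.
So q_G = (117 - 2q_K)/7 and q_K = (122 - 2q_G)/8.
Solving the pair: q_G = 173/13, q_K = 155/13.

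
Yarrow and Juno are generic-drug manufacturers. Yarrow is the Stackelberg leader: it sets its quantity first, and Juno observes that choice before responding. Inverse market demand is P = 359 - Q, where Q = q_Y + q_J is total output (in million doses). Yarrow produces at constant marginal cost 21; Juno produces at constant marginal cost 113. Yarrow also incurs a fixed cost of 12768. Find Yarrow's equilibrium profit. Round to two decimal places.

10344.50

The follower Juno best-responds to any q_Y: π_J = (359 - Q)q_J - 113q_J.
∂π_J/∂q_J = 246 - q_Y - 2q_J = 0 gives the reaction function q_J = (246 - q_Y)/2.
The leader anticipates this reaction. Substituting into P = 359 - Q gives P = 236 - (1/2)q_Y, so π_Y = (236 - (1/2)q_Y)q_Y - 21q_Y.
Maximising: ∂π_Y/∂q_Y = 215 - q_Y = 0, giving q_Y = 215.
Then q_J = (246 - 215)/2 = 31/2.
Price P = 359 - 461/2 = 257/2.
Yarrow's profit: (257/2 - 21)·215 - 12768 = 10344.5000.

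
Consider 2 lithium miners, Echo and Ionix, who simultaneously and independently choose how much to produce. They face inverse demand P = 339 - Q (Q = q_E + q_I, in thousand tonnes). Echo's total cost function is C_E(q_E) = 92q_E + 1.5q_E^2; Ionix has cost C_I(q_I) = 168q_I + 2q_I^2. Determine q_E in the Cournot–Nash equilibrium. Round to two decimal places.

45.21

Echo's profit: π_E = (339 - Q)q_E - (92q_E + (3/2)q_E²). Setting ∂π_E/∂q_E = 0: 247 - 5q_E - (q_I) = 0.
Ionix's profit: π_I = (339 - Q)q_I - (168q_I + 2q_I²). Setting ∂π_I/∂q_I = 0: 171 - 6q_I - (q_E) = 0.
Rearranging gives the reaction functions q_E = (247 - q_I)/5 and q_I = (171 - q_E)/6.
Substituting one into the other gives q_E = 1311/29 and q_I = 608/29.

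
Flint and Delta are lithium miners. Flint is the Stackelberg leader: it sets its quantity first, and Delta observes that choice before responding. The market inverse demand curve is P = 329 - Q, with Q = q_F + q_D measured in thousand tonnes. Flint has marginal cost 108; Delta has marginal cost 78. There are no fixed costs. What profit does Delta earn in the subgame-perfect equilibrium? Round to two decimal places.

6045.06

Solve by backward induction. Given q_F, the follower Delta maximises π_D = (329 - q_F - q_D)q_D - 78q_D.
Follower FOC: 251 - q_F - 2q_D = 0, so q_D(q_F) = (251 - q_F)/2.
Flint substitutes q_D(q_F) into its own profit: π_F = q_F(329 - q_F - (251 - q_F)/2) - 108q_F = (407/2 - (1/2)q_F)q_F - 108q_F.
Maximising: ∂π_F/∂q_F = 191/2 - q_F = 0, giving q_F = 191/2.
Then q_D = (251 - 191/2)/2 = 311/4.
Price P = 329 - 693/4 = 623/4.
Delta's profit: (623/4 - 78)·(311/4) = 6045.0625.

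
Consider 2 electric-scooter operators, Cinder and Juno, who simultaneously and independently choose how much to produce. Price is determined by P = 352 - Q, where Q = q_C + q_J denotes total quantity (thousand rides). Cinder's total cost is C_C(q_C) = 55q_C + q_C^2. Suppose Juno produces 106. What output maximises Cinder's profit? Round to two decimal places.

With the rival's output fixed at 106, Cinder's profit is π_C = (352 - 106 - q_C)q_C - (55q_C + q_C²) = (246 - q_C)q_C - (55q_C + q_C²).
∂π_C/∂q_C = 191 - 4q_C = 0, so q_C = 191/4.

47.75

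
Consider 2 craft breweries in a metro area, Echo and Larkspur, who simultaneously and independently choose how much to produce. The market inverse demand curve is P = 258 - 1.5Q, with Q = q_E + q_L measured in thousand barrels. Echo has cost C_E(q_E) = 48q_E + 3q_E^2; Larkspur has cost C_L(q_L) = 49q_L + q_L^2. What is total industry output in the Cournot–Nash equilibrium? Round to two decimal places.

Echo's profit: π_E = (258 - 1.5Q)q_E - (48q_E + 3q_E²). Setting ∂π_E/∂q_E = 0: 210 - 9q_E - (3/2)(q_L) = 0.
Larkspur's profit: π_L = (258 - 1.5Q)q_L - (49q_L + q_L²). Setting ∂π_L/∂q_L = 0: 209 - 5q_L - (3/2)(q_E) = 0.
So q_E = (210 - (3/2)q_L)/9 and q_L = (209 - (3/2)q_E)/5.
Substituting one into the other gives q_E = 982/57 and q_L = 696/19.
Total output Q = 982/57 + 696/19 = 53.8596.

53.86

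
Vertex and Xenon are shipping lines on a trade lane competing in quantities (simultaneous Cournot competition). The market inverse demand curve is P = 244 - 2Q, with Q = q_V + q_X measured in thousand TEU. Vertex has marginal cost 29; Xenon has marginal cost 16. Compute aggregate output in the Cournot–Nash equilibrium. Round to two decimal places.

73.83

Vertex's profit: π_V = (244 - 2Q)q_V - (29q_V). Setting ∂π_V/∂q_V = 0: 215 - 4q_V - 2(q_X) = 0.
Xenon's first-order condition: 228 - 4q_X - 2(q_V) = 0.
So q_V = (215 - 2q_X)/4 and q_X = (228 - 2q_V)/4.
Substituting one into the other gives q_V = 101/3 and q_X = 241/6.
Total output Q = 101/3 + 241/6 = 443/6.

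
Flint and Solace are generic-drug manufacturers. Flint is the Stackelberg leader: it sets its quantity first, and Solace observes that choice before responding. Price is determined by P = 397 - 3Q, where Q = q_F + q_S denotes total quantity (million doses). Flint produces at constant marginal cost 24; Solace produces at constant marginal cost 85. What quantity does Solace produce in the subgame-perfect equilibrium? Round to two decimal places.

15.83

The follower Solace best-responds to any q_F: π_S = (397 - 3Q)q_S - 85q_S.
Follower FOC: 312 - 3q_F - 6q_S = 0, so q_S(q_F) = (312 - 3q_F)/6.
Flint substitutes q_S(q_F) into its own profit: π_F = q_F(397 - 3q_F - (312 - 3q_F)/2) - 24q_F = (241 - (3/2)q_F)q_F - 24q_F.
The leader's first-order condition 217 - 3q_F = 0 yields q_F = 217/3.
Then q_S = (312 - 3·(217/3))/6 = 95/6.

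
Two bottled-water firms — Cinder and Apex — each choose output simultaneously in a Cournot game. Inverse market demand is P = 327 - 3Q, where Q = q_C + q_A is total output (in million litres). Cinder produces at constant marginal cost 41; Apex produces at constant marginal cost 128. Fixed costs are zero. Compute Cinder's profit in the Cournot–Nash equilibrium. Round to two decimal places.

5152.93

Cinder's profit: π_C = (327 - 3Q)q_C - (41q_C). Setting ∂π_C/∂q_C = 0: 286 - 6q_C - 3(q_A) = 0.
Apex's first-order condition: 199 - 6q_A - 3(q_C) = 0.
Rearranging gives the reaction functions q_C = (286 - 3q_A)/6 and q_A = (199 - 3q_C)/6.
Substituting one into the other gives q_C = 373/9 and q_A = 112/9.
Price P = 327 - 3·(485/9) = 496/3.
Cinder's profit: (496/3 - 41)·(373/9) = 5152.9259.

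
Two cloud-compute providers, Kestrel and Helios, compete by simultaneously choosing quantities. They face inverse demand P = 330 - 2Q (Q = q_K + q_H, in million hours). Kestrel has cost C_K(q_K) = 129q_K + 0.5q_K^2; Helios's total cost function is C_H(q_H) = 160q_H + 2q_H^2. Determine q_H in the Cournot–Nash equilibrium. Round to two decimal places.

12.44

Kestrel's profit: π_K = (330 - 2Q)q_K - (129q_K + (1/2)q_K²). Setting ∂π_K/∂q_K = 0: 201 - 5q_K - 2(q_H) = 0.
Helios's first-order condition: 170 - 8q_H - 2(q_K) = 0.
Best responses: q_K = (201 - 2q_H)/5, q_H = (170 - 2q_K)/8.
Solving the pair: q_K = 317/9, q_H = 112/9.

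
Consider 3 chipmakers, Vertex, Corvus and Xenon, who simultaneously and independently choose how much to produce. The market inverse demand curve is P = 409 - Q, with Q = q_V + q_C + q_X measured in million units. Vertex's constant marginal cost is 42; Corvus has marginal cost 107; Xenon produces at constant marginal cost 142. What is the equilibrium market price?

Vertex's profit: π_V = (409 - Q)q_V - (42q_V). Setting ∂π_V/∂q_V = 0: 367 - 2q_V - (q_C + q_X) = 0.
Corvus's profit: π_C = (409 - Q)q_C - (107q_C). Setting ∂π_C/∂q_C = 0: 302 - 2q_C - (q_V + q_X) = 0.
Xenon's first-order condition: 267 - 2q_X - (q_V + q_C) = 0.
Summing all 3 equations gives 936 − 4Q = 0, hence Q = 234.
Back-substituting: q_V = (367 − 234) = 133, q_C = (302 − 234) = 68, q_X = (267 − 234) = 33.
Total output Q = 234, so price P = 409 - 234 = 175.

175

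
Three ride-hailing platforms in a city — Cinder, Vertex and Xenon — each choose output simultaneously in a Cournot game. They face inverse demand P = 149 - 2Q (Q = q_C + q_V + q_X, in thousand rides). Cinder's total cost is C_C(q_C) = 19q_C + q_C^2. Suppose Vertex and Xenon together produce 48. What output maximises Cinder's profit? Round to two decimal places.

With rivals' combined output fixed at 48, Cinder's profit is π_C = (149 - 2·48 - 2q_C)q_C - (19q_C + q_C²) = (53 - 2q_C)q_C - (19q_C + q_C²).
∂π_C/∂q_C = 34 - 6q_C = 0, so q_C = 17/3.

5.67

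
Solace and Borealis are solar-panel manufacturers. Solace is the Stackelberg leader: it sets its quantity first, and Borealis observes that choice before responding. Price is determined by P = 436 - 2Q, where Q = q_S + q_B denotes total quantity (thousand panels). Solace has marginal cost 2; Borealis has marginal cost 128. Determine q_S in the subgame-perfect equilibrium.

140

Solve by backward induction. Given q_S, the follower Borealis maximises π_B = (436 - 2q_S - 2q_B)q_B - 128q_B.
Setting the follower's marginal profit to zero, 308 - 2q_S - 4q_B = 0, i.e. q_B = (308 - 2q_S)/4.
Solace substitutes q_B(q_S) into its own profit: π_S = q_S(436 - 2q_S - (308 - 2q_S)/2) - 2q_S = (282 - q_S)q_S - 2q_S.
Leader FOC: 280 - 2q_S = 0, so q_S = 140.
Then q_B = (308 - 2·140)/4 = 7.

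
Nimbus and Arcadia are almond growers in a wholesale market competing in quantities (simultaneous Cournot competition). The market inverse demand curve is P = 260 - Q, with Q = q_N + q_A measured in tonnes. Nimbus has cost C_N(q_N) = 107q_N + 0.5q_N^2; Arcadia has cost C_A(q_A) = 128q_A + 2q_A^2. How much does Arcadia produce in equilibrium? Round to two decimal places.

Nimbus's profit: π_N = (260 - Q)q_N - (107q_N + (1/2)q_N²). Setting ∂π_N/∂q_N = 0: 153 - 3q_N - (q_A) = 0.
Arcadia's profit: π_A = (260 - Q)q_A - (128q_A + 2q_A²). Setting ∂π_A/∂q_A = 0: 132 - 6q_A - (q_N) = 0.
Best responses: q_N = (153 - q_A)/3, q_A = (132 - q_N)/6.
Solving the pair: q_N = 786/17, q_A = 243/17.

14.29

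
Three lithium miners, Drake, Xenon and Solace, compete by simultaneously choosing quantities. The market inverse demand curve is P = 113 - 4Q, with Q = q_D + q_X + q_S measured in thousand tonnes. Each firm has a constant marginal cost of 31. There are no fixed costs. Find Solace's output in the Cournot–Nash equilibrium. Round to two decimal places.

Each firm earns π_i = (113 - 4Q)q_i - 31q_i.
First-order condition (treating rivals' output as given): 82 - 8q_i - 4·Σ_{j≠i} q_j = 0.
By symmetry each firm produces the same amount; substituting Σ_{j≠i} q_j = 2q_i yields q_i = 82/16 = 41/8.

5.13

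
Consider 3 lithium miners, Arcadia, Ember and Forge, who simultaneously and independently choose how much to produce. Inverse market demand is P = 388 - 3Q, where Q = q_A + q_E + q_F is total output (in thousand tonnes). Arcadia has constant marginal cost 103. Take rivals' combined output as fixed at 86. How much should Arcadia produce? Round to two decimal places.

4.50

With rivals' combined output fixed at 86, Arcadia's profit is π_A = (388 - 3·86 - 3q_A)q_A - (103q_A) = (130 - 3q_A)q_A - (103q_A).
∂π_A/∂q_A = 27 - 6q_A = 0, so q_A = 9/2.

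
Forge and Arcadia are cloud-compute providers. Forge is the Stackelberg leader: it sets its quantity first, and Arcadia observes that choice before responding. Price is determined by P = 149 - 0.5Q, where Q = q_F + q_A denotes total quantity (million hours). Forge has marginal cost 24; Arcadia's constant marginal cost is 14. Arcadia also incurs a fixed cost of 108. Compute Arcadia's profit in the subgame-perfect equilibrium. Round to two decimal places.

The follower Arcadia best-responds to any q_F: π_A = (149 - 0.5Q)q_A - 14q_A.
Setting the follower's marginal profit to zero, 135 - (1/2)q_F - q_A = 0, i.e. q_A = (135 - (1/2)q_F).
The leader anticipates this reaction. Substituting into P = 149 - 0.5Q gives P = 163/2 - (1/4)q_F, so π_F = (163/2 - (1/4)q_F)q_F - 24q_F.
The leader's first-order condition 115/2 - (1/2)q_F = 0 yields q_F = 115.
Then q_A = (135 - (1/2)·115) = 155/2.
Price P = 149 - (1/2)·(385/2) = 211/4.
Arcadia's profit: (211/4 - 14)·(155/2) - 108 = 2895.1250.

2895.13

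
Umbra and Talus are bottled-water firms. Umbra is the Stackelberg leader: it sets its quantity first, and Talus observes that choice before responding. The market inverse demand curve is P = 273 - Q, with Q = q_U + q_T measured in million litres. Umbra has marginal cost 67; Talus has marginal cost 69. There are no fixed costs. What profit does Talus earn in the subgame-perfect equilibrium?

The follower Talus best-responds to any q_U: π_T = (273 - Q)q_T - 69q_T.
Follower FOC: 204 - q_U - 2q_T = 0, so q_T(q_U) = (204 - q_U)/2.
Umbra substitutes q_T(q_U) into its own profit: π_U = q_U(273 - q_U - (204 - q_U)/2) - 67q_U = (171 - (1/2)q_U)q_U - 67q_U.
The leader's first-order condition 104 - q_U = 0 yields q_U = 104.
Then q_T = (204 - 104)/2 = 50.
Price P = 273 - 154 = 119.
Talus's profit: (119 - 69)·50 = 2500.

2500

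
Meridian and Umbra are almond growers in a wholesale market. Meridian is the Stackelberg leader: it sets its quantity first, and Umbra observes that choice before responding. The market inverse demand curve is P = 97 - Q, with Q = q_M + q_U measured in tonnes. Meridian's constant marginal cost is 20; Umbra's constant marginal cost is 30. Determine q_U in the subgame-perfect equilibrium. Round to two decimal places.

11.75

Solve by backward induction. Given q_M, the follower Umbra maximises π_U = (97 - q_M - q_U)q_U - 30q_U.
∂π_U/∂q_U = 67 - q_M - 2q_U = 0 gives the reaction function q_U = (67 - q_M)/2.
Meridian substitutes q_U(q_M) into its own profit: π_M = q_M(97 - q_M - (67 - q_M)/2) - 20q_M = (127/2 - (1/2)q_M)q_M - 20q_M.
Maximising: ∂π_M/∂q_M = 87/2 - q_M = 0, giving q_M = 87/2.
Then q_U = (67 - 87/2)/2 = 47/4.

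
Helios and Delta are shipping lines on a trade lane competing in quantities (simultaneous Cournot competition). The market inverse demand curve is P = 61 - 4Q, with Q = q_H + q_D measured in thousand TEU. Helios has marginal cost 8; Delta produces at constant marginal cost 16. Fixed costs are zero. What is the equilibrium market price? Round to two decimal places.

Helios's profit: π_H = (61 - 4Q)q_H - (8q_H). Setting ∂π_H/∂q_H = 0: 53 - 8q_H - 4(q_D) = 0.
Delta's profit: π_D = (61 - 4Q)q_D - (16q_D). Setting ∂π_D/∂q_D = 0: 45 - 8q_D - 4(q_H) = 0.
So q_H = (53 - 4q_D)/8 and q_D = (45 - 4q_H)/8.
Substituting one into the other gives q_H = 61/12 and q_D = 37/12.
Total output Q = 49/6, so price P = 61 - 4·(49/6) = 85/3.

28.33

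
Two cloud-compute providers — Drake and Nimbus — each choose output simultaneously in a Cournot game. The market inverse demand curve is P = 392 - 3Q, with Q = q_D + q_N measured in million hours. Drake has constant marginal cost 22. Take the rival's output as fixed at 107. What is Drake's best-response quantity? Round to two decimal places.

8.17

With the rival's output fixed at 107, Drake's profit is π_D = (392 - 3·107 - 3q_D)q_D - (22q_D) = (71 - 3q_D)q_D - (22q_D).
∂π_D/∂q_D = 49 - 6q_D = 0, so q_D = 49/6.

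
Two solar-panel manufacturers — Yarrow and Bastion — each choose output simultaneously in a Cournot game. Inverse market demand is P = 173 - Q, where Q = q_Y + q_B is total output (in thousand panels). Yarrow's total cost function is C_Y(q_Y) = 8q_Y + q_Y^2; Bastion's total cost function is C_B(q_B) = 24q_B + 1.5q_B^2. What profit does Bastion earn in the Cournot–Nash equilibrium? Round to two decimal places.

1286.43

Yarrow's profit: π_Y = (173 - Q)q_Y - (8q_Y + q_Y²). Setting ∂π_Y/∂q_Y = 0: 165 - 4q_Y - (q_B) = 0.
Bastion's first-order condition: 149 - 5q_B - (q_Y) = 0.
So q_Y = (165 - q_B)/4 and q_B = (149 - q_Y)/5.
Substituting one into the other gives q_Y = 676/19 and q_B = 431/19.
Price P = 173 - 1107/19 = 114.7368.
Bastion's profit: 114.7368·(431/19) - 24·(431/19) - (3/2)(431/19)² = 1286.4335.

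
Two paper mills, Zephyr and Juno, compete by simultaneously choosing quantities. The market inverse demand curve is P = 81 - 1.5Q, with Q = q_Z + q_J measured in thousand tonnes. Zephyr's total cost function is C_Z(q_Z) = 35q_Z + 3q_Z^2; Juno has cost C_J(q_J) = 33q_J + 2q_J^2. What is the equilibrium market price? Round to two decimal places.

Zephyr's profit: π_Z = (81 - 1.5Q)q_Z - (35q_Z + 3q_Z²). Setting ∂π_Z/∂q_Z = 0: 46 - 9q_Z - (3/2)(q_J) = 0.
Juno's first-order condition: 48 - 7q_J - (3/2)(q_Z) = 0.
Best responses: q_Z = (46 - (3/2)q_J)/9, q_J = (48 - (3/2)q_Z)/7.
Substituting one into the other gives q_Z = 4.1152 and q_J = 484/81.
Total output Q = 10.0905, so price P = 81 - (3/2)·10.0905 = 65.8642.

65.86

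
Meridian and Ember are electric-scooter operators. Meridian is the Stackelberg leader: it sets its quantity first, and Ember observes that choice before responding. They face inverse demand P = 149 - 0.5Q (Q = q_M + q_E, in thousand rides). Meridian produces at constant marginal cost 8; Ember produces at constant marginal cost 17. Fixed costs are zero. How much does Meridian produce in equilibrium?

150

Solve by backward induction. Given q_M, the follower Ember maximises π_E = (149 - (1/2)q_M - (1/2)q_E)q_E - 17q_E.
Setting the follower's marginal profit to zero, 132 - (1/2)q_M - q_E = 0, i.e. q_E = (132 - (1/2)q_M).
Meridian substitutes q_E(q_M) into its own profit: π_M = q_M(149 - (1/2)q_M - (132 - (1/2)q_M)/2) - 8q_M = (83 - (1/4)q_M)q_M - 8q_M.
Maximising: ∂π_M/∂q_M = 75 - (1/2)q_M = 0, giving q_M = 150.
Then q_E = (132 - (1/2)·150) = 57.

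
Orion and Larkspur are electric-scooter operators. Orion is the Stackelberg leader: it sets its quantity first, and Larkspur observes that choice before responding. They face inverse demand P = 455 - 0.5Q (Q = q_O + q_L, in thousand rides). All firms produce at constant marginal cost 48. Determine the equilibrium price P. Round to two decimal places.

The follower Larkspur best-responds to any q_O: π_L = (455 - 0.5Q)q_L - 48q_L.
Follower FOC: 407 - (1/2)q_O - q_L = 0, so q_L(q_O) = (407 - (1/2)q_O).
The leader anticipates this reaction. Substituting into P = 455 - 0.5Q gives P = 503/2 - (1/4)q_O, so π_O = (503/2 - (1/4)q_O)q_O - 48q_O.
Maximising: ∂π_O/∂q_O = 407/2 - (1/2)q_O = 0, giving q_O = 407.
Then q_L = (407 - (1/2)·407) = 407/2.
Total output Q = 1221/2, so price P = 455 - (1/2)·(1221/2) = 599/4.

149.75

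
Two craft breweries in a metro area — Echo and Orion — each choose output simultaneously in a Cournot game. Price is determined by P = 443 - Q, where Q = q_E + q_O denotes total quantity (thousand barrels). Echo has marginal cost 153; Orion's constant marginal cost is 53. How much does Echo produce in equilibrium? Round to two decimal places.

Echo's profit: π_E = (443 - Q)q_E - (153q_E). Setting ∂π_E/∂q_E = 0: 290 - 2q_E - (q_O) = 0.
Orion's first-order condition: 390 - 2q_O - (q_E) = 0.
Best responses: q_E = (290 - q_O)/2, q_O = (390 - q_E)/2.
Substituting one into the other gives q_E = 190/3 and q_O = 490/3.

63.33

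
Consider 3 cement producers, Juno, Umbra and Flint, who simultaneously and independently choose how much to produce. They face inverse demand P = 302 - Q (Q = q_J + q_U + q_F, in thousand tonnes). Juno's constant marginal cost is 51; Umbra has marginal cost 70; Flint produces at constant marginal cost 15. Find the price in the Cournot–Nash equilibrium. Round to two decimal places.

109.50

Juno's profit: π_J = (302 - Q)q_J - (51q_J). Setting ∂π_J/∂q_J = 0: 251 - 2q_J - (q_U + q_F) = 0.
Umbra's profit: π_U = (302 - Q)q_U - (70q_U). Setting ∂π_U/∂q_U = 0: 232 - 2q_U - (q_J + q_F) = 0.
Flint's first-order condition: 287 - 2q_F - (q_J + q_U) = 0.
Adding the 3 first-order conditions: 770 − 4Q = 0, so Q = 385/2.
Back-substituting: q_J = (251 − 385/2) = 117/2, q_U = (232 − 385/2) = 79/2, q_F = (287 − 385/2) = 189/2.
Total output Q = 385/2, so price P = 302 - 385/2 = 219/2.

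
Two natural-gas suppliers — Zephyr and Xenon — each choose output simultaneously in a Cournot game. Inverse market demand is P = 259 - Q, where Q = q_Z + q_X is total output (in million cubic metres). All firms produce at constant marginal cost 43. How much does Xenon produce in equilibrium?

Each firm earns π_i = (259 - Q)q_i - 43q_i.
First-order condition (treating rivals' output as given): 216 - 2q_i - q_j = 0.
With identical firms every q_j equals q_i, so q_j = q_i and 216 = 3q_i, giving q_i = 72.

72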